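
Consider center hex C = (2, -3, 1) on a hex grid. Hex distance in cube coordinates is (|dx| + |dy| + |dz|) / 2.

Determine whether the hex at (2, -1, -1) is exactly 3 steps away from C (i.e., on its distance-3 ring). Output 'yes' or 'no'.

Answer: no

Derivation:
|px - cx| = |2 - 2| = 0
|py - cy| = |-1 - (-3)| = 2
|pz - cz| = |-1 - 1| = 2
distance = (0+2+2)/2 = 4/2 = 2
radius = 3; distance != radius -> no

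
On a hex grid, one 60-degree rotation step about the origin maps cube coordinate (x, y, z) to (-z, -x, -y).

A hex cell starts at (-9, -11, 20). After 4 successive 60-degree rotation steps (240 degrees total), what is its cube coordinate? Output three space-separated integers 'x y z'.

Start: (-9, -11, 20)
Step 1: (-9, -11, 20) -> (-(20), -(-9), -(-11)) = (-20, 9, 11)
Step 2: (-20, 9, 11) -> (-(11), -(-20), -(9)) = (-11, 20, -9)
Step 3: (-11, 20, -9) -> (-(-9), -(-11), -(20)) = (9, 11, -20)
Step 4: (9, 11, -20) -> (-(-20), -(9), -(11)) = (20, -9, -11)

Answer: 20 -9 -11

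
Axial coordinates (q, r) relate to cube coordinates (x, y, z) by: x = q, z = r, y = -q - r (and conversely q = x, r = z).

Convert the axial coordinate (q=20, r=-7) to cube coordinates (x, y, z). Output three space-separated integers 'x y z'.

Answer: 20 -13 -7

Derivation:
x = q = 20
z = r = -7
y = -x - z = -(20) - (-7) = -13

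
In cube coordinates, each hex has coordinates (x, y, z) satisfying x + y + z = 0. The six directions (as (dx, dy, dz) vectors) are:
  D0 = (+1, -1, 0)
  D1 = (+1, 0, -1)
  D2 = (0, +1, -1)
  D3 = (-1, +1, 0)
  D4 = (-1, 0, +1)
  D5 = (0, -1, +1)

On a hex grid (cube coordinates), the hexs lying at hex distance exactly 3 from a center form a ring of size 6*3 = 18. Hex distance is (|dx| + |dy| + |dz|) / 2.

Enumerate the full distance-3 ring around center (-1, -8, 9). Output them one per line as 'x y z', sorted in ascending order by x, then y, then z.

Answer: -4 -8 12
-4 -7 11
-4 -6 10
-4 -5 9
-3 -9 12
-3 -5 8
-2 -10 12
-2 -5 7
-1 -11 12
-1 -5 6
0 -11 11
0 -6 6
1 -11 10
1 -7 6
2 -11 9
2 -10 8
2 -9 7
2 -8 6

Derivation:
Walk ring at distance 3 from (-1, -8, 9):
Start at center + D4*3 = (-4, -8, 12)
  hex 0: (-4, -8, 12)
  hex 1: (-3, -9, 12)
  hex 2: (-2, -10, 12)
  hex 3: (-1, -11, 12)
  hex 4: (0, -11, 11)
  hex 5: (1, -11, 10)
  hex 6: (2, -11, 9)
  hex 7: (2, -10, 8)
  hex 8: (2, -9, 7)
  hex 9: (2, -8, 6)
  hex 10: (1, -7, 6)
  hex 11: (0, -6, 6)
  hex 12: (-1, -5, 6)
  hex 13: (-2, -5, 7)
  hex 14: (-3, -5, 8)
  hex 15: (-4, -5, 9)
  hex 16: (-4, -6, 10)
  hex 17: (-4, -7, 11)
Sorted: 18 hexes.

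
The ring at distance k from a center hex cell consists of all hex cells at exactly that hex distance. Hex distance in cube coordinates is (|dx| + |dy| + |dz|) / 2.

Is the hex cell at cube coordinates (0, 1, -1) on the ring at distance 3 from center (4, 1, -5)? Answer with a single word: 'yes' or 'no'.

|px - cx| = |0 - 4| = 4
|py - cy| = |1 - 1| = 0
|pz - cz| = |-1 - (-5)| = 4
distance = (4+0+4)/2 = 8/2 = 4
radius = 3; distance != radius -> no

Answer: no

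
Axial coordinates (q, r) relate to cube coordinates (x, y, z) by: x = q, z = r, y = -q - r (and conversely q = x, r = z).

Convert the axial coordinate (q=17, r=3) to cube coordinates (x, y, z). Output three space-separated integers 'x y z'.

x = q = 17
z = r = 3
y = -x - z = -(17) - (3) = -20

Answer: 17 -20 3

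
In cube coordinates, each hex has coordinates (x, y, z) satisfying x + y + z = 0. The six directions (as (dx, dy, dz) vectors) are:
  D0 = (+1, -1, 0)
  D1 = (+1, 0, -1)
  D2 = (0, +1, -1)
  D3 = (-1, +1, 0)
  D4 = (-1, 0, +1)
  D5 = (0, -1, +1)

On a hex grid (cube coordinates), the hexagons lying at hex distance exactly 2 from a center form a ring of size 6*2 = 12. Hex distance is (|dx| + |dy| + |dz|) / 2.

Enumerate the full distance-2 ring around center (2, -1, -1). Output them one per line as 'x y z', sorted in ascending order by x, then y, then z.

Answer: 0 -1 1
0 0 0
0 1 -1
1 -2 1
1 1 -2
2 -3 1
2 1 -3
3 -3 0
3 0 -3
4 -3 -1
4 -2 -2
4 -1 -3

Derivation:
Walk ring at distance 2 from (2, -1, -1):
Start at center + D4*2 = (0, -1, 1)
  hex 0: (0, -1, 1)
  hex 1: (1, -2, 1)
  hex 2: (2, -3, 1)
  hex 3: (3, -3, 0)
  hex 4: (4, -3, -1)
  hex 5: (4, -2, -2)
  hex 6: (4, -1, -3)
  hex 7: (3, 0, -3)
  hex 8: (2, 1, -3)
  hex 9: (1, 1, -2)
  hex 10: (0, 1, -1)
  hex 11: (0, 0, 0)
Sorted: 12 hexes.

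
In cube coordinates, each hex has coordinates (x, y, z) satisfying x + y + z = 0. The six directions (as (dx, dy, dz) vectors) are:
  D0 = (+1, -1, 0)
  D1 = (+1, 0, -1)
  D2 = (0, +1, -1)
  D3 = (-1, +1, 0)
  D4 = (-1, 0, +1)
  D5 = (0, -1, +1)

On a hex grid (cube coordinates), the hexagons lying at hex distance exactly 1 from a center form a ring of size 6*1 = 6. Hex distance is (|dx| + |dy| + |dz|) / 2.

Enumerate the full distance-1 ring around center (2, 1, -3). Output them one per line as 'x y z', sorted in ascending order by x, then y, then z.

Answer: 1 1 -2
1 2 -3
2 0 -2
2 2 -4
3 0 -3
3 1 -4

Derivation:
Walk ring at distance 1 from (2, 1, -3):
Start at center + D4*1 = (1, 1, -2)
  hex 0: (1, 1, -2)
  hex 1: (2, 0, -2)
  hex 2: (3, 0, -3)
  hex 3: (3, 1, -4)
  hex 4: (2, 2, -4)
  hex 5: (1, 2, -3)
Sorted: 6 hexes.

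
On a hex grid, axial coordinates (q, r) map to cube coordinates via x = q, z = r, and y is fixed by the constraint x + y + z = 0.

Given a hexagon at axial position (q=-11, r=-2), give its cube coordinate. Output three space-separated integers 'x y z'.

x = q = -11
z = r = -2
y = -x - z = -(-11) - (-2) = 13

Answer: -11 13 -2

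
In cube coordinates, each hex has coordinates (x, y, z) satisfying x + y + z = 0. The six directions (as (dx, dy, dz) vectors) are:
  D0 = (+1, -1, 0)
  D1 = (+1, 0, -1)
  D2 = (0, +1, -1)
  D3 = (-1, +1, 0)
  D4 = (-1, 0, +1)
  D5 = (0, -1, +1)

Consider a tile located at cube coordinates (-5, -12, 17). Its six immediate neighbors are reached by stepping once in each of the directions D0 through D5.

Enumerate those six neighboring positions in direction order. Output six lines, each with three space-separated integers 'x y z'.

Center: (-5, -12, 17). Add each direction:
  D0: (-5, -12, 17) + (1, -1, 0) = (-4, -13, 17)
  D1: (-5, -12, 17) + (1, 0, -1) = (-4, -12, 16)
  D2: (-5, -12, 17) + (0, 1, -1) = (-5, -11, 16)
  D3: (-5, -12, 17) + (-1, 1, 0) = (-6, -11, 17)
  D4: (-5, -12, 17) + (-1, 0, 1) = (-6, -12, 18)
  D5: (-5, -12, 17) + (0, -1, 1) = (-5, -13, 18)

Answer: -4 -13 17
-4 -12 16
-5 -11 16
-6 -11 17
-6 -12 18
-5 -13 18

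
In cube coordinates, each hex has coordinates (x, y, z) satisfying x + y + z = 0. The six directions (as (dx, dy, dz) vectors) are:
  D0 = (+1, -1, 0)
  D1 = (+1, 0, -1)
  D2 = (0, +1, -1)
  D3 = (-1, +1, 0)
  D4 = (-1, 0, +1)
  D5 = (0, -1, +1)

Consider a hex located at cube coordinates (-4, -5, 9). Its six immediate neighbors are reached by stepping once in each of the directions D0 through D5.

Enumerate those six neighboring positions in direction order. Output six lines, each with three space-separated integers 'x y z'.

Answer: -3 -6 9
-3 -5 8
-4 -4 8
-5 -4 9
-5 -5 10
-4 -6 10

Derivation:
Center: (-4, -5, 9). Add each direction:
  D0: (-4, -5, 9) + (1, -1, 0) = (-3, -6, 9)
  D1: (-4, -5, 9) + (1, 0, -1) = (-3, -5, 8)
  D2: (-4, -5, 9) + (0, 1, -1) = (-4, -4, 8)
  D3: (-4, -5, 9) + (-1, 1, 0) = (-5, -4, 9)
  D4: (-4, -5, 9) + (-1, 0, 1) = (-5, -5, 10)
  D5: (-4, -5, 9) + (0, -1, 1) = (-4, -6, 10)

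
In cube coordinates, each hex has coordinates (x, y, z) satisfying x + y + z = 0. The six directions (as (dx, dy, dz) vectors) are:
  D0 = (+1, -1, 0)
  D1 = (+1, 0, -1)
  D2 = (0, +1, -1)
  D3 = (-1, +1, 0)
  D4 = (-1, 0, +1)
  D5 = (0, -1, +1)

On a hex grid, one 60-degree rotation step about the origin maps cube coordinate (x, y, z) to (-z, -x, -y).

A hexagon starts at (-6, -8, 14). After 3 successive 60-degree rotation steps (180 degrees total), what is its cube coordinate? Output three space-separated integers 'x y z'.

Start: (-6, -8, 14)
Step 1: (-6, -8, 14) -> (-(14), -(-6), -(-8)) = (-14, 6, 8)
Step 2: (-14, 6, 8) -> (-(8), -(-14), -(6)) = (-8, 14, -6)
Step 3: (-8, 14, -6) -> (-(-6), -(-8), -(14)) = (6, 8, -14)

Answer: 6 8 -14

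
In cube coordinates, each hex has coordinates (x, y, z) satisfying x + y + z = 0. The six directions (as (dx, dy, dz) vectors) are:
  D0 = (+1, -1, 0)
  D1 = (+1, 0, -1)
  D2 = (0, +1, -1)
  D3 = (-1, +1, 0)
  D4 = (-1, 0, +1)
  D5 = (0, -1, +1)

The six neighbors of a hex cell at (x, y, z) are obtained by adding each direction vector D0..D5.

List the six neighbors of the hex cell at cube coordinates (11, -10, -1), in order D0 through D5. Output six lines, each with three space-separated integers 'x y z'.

Answer: 12 -11 -1
12 -10 -2
11 -9 -2
10 -9 -1
10 -10 0
11 -11 0

Derivation:
Center: (11, -10, -1). Add each direction:
  D0: (11, -10, -1) + (1, -1, 0) = (12, -11, -1)
  D1: (11, -10, -1) + (1, 0, -1) = (12, -10, -2)
  D2: (11, -10, -1) + (0, 1, -1) = (11, -9, -2)
  D3: (11, -10, -1) + (-1, 1, 0) = (10, -9, -1)
  D4: (11, -10, -1) + (-1, 0, 1) = (10, -10, 0)
  D5: (11, -10, -1) + (0, -1, 1) = (11, -11, 0)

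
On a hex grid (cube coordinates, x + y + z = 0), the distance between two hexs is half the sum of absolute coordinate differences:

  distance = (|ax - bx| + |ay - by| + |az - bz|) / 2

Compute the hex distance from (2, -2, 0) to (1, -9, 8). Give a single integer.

|ax - bx| = |2 - 1| = 1
|ay - by| = |-2 - (-9)| = 7
|az - bz| = |0 - 8| = 8
distance = (1 + 7 + 8) / 2 = 16 / 2 = 8

Answer: 8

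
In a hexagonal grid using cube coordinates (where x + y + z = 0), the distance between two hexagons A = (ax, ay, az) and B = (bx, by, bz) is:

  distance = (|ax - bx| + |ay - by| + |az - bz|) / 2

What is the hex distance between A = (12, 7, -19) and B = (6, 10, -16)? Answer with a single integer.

Answer: 6

Derivation:
|ax - bx| = |12 - 6| = 6
|ay - by| = |7 - 10| = 3
|az - bz| = |-19 - (-16)| = 3
distance = (6 + 3 + 3) / 2 = 12 / 2 = 6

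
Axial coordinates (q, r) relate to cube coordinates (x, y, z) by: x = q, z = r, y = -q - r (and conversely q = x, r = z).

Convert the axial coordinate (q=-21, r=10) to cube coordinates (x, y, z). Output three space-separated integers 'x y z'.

Answer: -21 11 10

Derivation:
x = q = -21
z = r = 10
y = -x - z = -(-21) - (10) = 11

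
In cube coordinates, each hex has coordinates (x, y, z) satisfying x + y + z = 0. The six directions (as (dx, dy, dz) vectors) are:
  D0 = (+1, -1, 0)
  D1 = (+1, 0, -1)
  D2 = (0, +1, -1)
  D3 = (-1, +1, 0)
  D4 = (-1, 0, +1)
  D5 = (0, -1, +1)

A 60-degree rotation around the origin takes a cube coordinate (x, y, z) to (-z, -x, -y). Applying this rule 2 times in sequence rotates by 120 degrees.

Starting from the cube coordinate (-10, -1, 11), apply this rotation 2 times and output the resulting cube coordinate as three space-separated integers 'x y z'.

Answer: -1 11 -10

Derivation:
Start: (-10, -1, 11)
Step 1: (-10, -1, 11) -> (-(11), -(-10), -(-1)) = (-11, 10, 1)
Step 2: (-11, 10, 1) -> (-(1), -(-11), -(10)) = (-1, 11, -10)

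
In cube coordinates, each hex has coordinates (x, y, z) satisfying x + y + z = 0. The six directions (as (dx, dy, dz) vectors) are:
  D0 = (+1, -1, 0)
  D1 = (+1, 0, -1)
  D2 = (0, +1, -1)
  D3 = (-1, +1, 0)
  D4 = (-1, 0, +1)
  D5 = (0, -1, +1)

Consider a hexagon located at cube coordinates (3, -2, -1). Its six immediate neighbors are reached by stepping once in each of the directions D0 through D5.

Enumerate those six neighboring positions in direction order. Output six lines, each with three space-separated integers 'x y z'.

Center: (3, -2, -1). Add each direction:
  D0: (3, -2, -1) + (1, -1, 0) = (4, -3, -1)
  D1: (3, -2, -1) + (1, 0, -1) = (4, -2, -2)
  D2: (3, -2, -1) + (0, 1, -1) = (3, -1, -2)
  D3: (3, -2, -1) + (-1, 1, 0) = (2, -1, -1)
  D4: (3, -2, -1) + (-1, 0, 1) = (2, -2, 0)
  D5: (3, -2, -1) + (0, -1, 1) = (3, -3, 0)

Answer: 4 -3 -1
4 -2 -2
3 -1 -2
2 -1 -1
2 -2 0
3 -3 0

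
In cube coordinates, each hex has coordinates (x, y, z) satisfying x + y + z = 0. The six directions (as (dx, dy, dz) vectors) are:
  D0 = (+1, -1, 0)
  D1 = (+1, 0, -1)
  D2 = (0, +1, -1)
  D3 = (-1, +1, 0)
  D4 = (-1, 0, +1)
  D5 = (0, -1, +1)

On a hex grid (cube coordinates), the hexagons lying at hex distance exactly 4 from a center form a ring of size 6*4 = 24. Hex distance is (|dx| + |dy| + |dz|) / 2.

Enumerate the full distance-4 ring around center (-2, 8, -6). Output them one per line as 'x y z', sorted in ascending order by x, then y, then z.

Walk ring at distance 4 from (-2, 8, -6):
Start at center + D4*4 = (-6, 8, -2)
  hex 0: (-6, 8, -2)
  hex 1: (-5, 7, -2)
  hex 2: (-4, 6, -2)
  hex 3: (-3, 5, -2)
  hex 4: (-2, 4, -2)
  hex 5: (-1, 4, -3)
  hex 6: (0, 4, -4)
  hex 7: (1, 4, -5)
  hex 8: (2, 4, -6)
  hex 9: (2, 5, -7)
  hex 10: (2, 6, -8)
  hex 11: (2, 7, -9)
  hex 12: (2, 8, -10)
  hex 13: (1, 9, -10)
  hex 14: (0, 10, -10)
  hex 15: (-1, 11, -10)
  hex 16: (-2, 12, -10)
  hex 17: (-3, 12, -9)
  hex 18: (-4, 12, -8)
  hex 19: (-5, 12, -7)
  hex 20: (-6, 12, -6)
  hex 21: (-6, 11, -5)
  hex 22: (-6, 10, -4)
  hex 23: (-6, 9, -3)
Sorted: 24 hexes.

Answer: -6 8 -2
-6 9 -3
-6 10 -4
-6 11 -5
-6 12 -6
-5 7 -2
-5 12 -7
-4 6 -2
-4 12 -8
-3 5 -2
-3 12 -9
-2 4 -2
-2 12 -10
-1 4 -3
-1 11 -10
0 4 -4
0 10 -10
1 4 -5
1 9 -10
2 4 -6
2 5 -7
2 6 -8
2 7 -9
2 8 -10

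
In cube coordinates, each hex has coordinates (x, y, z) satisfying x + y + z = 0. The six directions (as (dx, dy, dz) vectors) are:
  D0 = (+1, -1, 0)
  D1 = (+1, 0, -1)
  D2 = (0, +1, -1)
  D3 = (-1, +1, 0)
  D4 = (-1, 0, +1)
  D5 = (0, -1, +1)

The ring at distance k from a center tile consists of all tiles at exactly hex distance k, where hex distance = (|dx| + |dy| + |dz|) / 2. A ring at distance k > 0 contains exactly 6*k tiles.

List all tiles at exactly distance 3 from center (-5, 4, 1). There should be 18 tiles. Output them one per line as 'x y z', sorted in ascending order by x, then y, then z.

Walk ring at distance 3 from (-5, 4, 1):
Start at center + D4*3 = (-8, 4, 4)
  hex 0: (-8, 4, 4)
  hex 1: (-7, 3, 4)
  hex 2: (-6, 2, 4)
  hex 3: (-5, 1, 4)
  hex 4: (-4, 1, 3)
  hex 5: (-3, 1, 2)
  hex 6: (-2, 1, 1)
  hex 7: (-2, 2, 0)
  hex 8: (-2, 3, -1)
  hex 9: (-2, 4, -2)
  hex 10: (-3, 5, -2)
  hex 11: (-4, 6, -2)
  hex 12: (-5, 7, -2)
  hex 13: (-6, 7, -1)
  hex 14: (-7, 7, 0)
  hex 15: (-8, 7, 1)
  hex 16: (-8, 6, 2)
  hex 17: (-8, 5, 3)
Sorted: 18 hexes.

Answer: -8 4 4
-8 5 3
-8 6 2
-8 7 1
-7 3 4
-7 7 0
-6 2 4
-6 7 -1
-5 1 4
-5 7 -2
-4 1 3
-4 6 -2
-3 1 2
-3 5 -2
-2 1 1
-2 2 0
-2 3 -1
-2 4 -2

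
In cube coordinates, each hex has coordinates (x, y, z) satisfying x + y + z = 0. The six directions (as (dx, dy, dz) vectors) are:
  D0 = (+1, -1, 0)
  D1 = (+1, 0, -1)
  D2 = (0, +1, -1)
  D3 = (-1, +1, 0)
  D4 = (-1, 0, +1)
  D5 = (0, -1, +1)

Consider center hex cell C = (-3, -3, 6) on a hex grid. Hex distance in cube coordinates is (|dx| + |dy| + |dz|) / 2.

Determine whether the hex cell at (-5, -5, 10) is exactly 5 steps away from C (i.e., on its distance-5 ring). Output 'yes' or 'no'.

Answer: no

Derivation:
|px - cx| = |-5 - (-3)| = 2
|py - cy| = |-5 - (-3)| = 2
|pz - cz| = |10 - 6| = 4
distance = (2+2+4)/2 = 8/2 = 4
radius = 5; distance != radius -> no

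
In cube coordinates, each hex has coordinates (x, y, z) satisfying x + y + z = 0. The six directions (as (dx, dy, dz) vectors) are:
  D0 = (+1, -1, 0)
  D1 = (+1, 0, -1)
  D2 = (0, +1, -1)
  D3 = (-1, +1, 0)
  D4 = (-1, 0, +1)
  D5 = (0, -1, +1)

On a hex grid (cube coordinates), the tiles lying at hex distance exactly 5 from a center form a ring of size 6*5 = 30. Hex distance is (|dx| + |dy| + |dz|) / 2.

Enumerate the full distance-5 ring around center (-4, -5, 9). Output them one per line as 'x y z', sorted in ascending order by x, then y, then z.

Walk ring at distance 5 from (-4, -5, 9):
Start at center + D4*5 = (-9, -5, 14)
  hex 0: (-9, -5, 14)
  hex 1: (-8, -6, 14)
  hex 2: (-7, -7, 14)
  hex 3: (-6, -8, 14)
  hex 4: (-5, -9, 14)
  hex 5: (-4, -10, 14)
  hex 6: (-3, -10, 13)
  hex 7: (-2, -10, 12)
  hex 8: (-1, -10, 11)
  hex 9: (0, -10, 10)
  hex 10: (1, -10, 9)
  hex 11: (1, -9, 8)
  hex 12: (1, -8, 7)
  hex 13: (1, -7, 6)
  hex 14: (1, -6, 5)
  hex 15: (1, -5, 4)
  hex 16: (0, -4, 4)
  hex 17: (-1, -3, 4)
  hex 18: (-2, -2, 4)
  hex 19: (-3, -1, 4)
  hex 20: (-4, 0, 4)
  hex 21: (-5, 0, 5)
  hex 22: (-6, 0, 6)
  hex 23: (-7, 0, 7)
  hex 24: (-8, 0, 8)
  hex 25: (-9, 0, 9)
  hex 26: (-9, -1, 10)
  hex 27: (-9, -2, 11)
  hex 28: (-9, -3, 12)
  hex 29: (-9, -4, 13)
Sorted: 30 hexes.

Answer: -9 -5 14
-9 -4 13
-9 -3 12
-9 -2 11
-9 -1 10
-9 0 9
-8 -6 14
-8 0 8
-7 -7 14
-7 0 7
-6 -8 14
-6 0 6
-5 -9 14
-5 0 5
-4 -10 14
-4 0 4
-3 -10 13
-3 -1 4
-2 -10 12
-2 -2 4
-1 -10 11
-1 -3 4
0 -10 10
0 -4 4
1 -10 9
1 -9 8
1 -8 7
1 -7 6
1 -6 5
1 -5 4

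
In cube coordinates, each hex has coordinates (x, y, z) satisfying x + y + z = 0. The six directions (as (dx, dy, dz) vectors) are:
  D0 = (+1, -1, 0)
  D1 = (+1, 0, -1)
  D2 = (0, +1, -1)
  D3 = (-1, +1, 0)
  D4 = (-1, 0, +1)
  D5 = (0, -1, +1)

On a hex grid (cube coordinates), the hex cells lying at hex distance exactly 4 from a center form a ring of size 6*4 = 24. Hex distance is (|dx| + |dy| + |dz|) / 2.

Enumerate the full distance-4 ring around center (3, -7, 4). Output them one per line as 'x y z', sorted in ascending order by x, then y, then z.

Walk ring at distance 4 from (3, -7, 4):
Start at center + D4*4 = (-1, -7, 8)
  hex 0: (-1, -7, 8)
  hex 1: (0, -8, 8)
  hex 2: (1, -9, 8)
  hex 3: (2, -10, 8)
  hex 4: (3, -11, 8)
  hex 5: (4, -11, 7)
  hex 6: (5, -11, 6)
  hex 7: (6, -11, 5)
  hex 8: (7, -11, 4)
  hex 9: (7, -10, 3)
  hex 10: (7, -9, 2)
  hex 11: (7, -8, 1)
  hex 12: (7, -7, 0)
  hex 13: (6, -6, 0)
  hex 14: (5, -5, 0)
  hex 15: (4, -4, 0)
  hex 16: (3, -3, 0)
  hex 17: (2, -3, 1)
  hex 18: (1, -3, 2)
  hex 19: (0, -3, 3)
  hex 20: (-1, -3, 4)
  hex 21: (-1, -4, 5)
  hex 22: (-1, -5, 6)
  hex 23: (-1, -6, 7)
Sorted: 24 hexes.

Answer: -1 -7 8
-1 -6 7
-1 -5 6
-1 -4 5
-1 -3 4
0 -8 8
0 -3 3
1 -9 8
1 -3 2
2 -10 8
2 -3 1
3 -11 8
3 -3 0
4 -11 7
4 -4 0
5 -11 6
5 -5 0
6 -11 5
6 -6 0
7 -11 4
7 -10 3
7 -9 2
7 -8 1
7 -7 0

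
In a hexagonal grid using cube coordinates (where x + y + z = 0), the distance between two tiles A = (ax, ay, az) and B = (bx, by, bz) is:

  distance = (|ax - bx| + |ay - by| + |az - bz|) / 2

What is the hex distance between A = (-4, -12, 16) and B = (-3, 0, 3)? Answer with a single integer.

|ax - bx| = |-4 - (-3)| = 1
|ay - by| = |-12 - 0| = 12
|az - bz| = |16 - 3| = 13
distance = (1 + 12 + 13) / 2 = 26 / 2 = 13

Answer: 13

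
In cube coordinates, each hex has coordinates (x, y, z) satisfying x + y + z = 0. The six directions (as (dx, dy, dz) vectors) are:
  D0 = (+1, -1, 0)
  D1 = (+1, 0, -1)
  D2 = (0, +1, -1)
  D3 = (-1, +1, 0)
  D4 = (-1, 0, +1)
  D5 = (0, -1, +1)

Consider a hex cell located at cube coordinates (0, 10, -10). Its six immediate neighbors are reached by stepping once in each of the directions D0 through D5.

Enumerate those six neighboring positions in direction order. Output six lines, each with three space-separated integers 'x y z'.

Answer: 1 9 -10
1 10 -11
0 11 -11
-1 11 -10
-1 10 -9
0 9 -9

Derivation:
Center: (0, 10, -10). Add each direction:
  D0: (0, 10, -10) + (1, -1, 0) = (1, 9, -10)
  D1: (0, 10, -10) + (1, 0, -1) = (1, 10, -11)
  D2: (0, 10, -10) + (0, 1, -1) = (0, 11, -11)
  D3: (0, 10, -10) + (-1, 1, 0) = (-1, 11, -10)
  D4: (0, 10, -10) + (-1, 0, 1) = (-1, 10, -9)
  D5: (0, 10, -10) + (0, -1, 1) = (0, 9, -9)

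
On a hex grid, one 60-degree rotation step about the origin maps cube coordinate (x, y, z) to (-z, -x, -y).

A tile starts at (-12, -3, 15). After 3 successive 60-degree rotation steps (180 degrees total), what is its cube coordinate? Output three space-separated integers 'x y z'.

Start: (-12, -3, 15)
Step 1: (-12, -3, 15) -> (-(15), -(-12), -(-3)) = (-15, 12, 3)
Step 2: (-15, 12, 3) -> (-(3), -(-15), -(12)) = (-3, 15, -12)
Step 3: (-3, 15, -12) -> (-(-12), -(-3), -(15)) = (12, 3, -15)

Answer: 12 3 -15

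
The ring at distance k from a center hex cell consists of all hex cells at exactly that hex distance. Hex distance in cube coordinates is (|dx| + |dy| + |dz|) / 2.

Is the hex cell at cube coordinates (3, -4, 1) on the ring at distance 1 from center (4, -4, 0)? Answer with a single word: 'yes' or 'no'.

Answer: yes

Derivation:
|px - cx| = |3 - 4| = 1
|py - cy| = |-4 - (-4)| = 0
|pz - cz| = |1 - 0| = 1
distance = (1+0+1)/2 = 2/2 = 1
radius = 1; distance == radius -> yes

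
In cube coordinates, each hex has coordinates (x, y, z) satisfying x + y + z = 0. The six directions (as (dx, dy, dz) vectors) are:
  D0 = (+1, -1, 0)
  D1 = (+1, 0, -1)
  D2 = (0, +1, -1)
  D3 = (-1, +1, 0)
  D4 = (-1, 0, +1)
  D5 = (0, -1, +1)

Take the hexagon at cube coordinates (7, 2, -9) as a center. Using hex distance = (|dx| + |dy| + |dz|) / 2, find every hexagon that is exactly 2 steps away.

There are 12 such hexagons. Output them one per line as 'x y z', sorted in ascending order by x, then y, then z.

Answer: 5 2 -7
5 3 -8
5 4 -9
6 1 -7
6 4 -10
7 0 -7
7 4 -11
8 0 -8
8 3 -11
9 0 -9
9 1 -10
9 2 -11

Derivation:
Walk ring at distance 2 from (7, 2, -9):
Start at center + D4*2 = (5, 2, -7)
  hex 0: (5, 2, -7)
  hex 1: (6, 1, -7)
  hex 2: (7, 0, -7)
  hex 3: (8, 0, -8)
  hex 4: (9, 0, -9)
  hex 5: (9, 1, -10)
  hex 6: (9, 2, -11)
  hex 7: (8, 3, -11)
  hex 8: (7, 4, -11)
  hex 9: (6, 4, -10)
  hex 10: (5, 4, -9)
  hex 11: (5, 3, -8)
Sorted: 12 hexes.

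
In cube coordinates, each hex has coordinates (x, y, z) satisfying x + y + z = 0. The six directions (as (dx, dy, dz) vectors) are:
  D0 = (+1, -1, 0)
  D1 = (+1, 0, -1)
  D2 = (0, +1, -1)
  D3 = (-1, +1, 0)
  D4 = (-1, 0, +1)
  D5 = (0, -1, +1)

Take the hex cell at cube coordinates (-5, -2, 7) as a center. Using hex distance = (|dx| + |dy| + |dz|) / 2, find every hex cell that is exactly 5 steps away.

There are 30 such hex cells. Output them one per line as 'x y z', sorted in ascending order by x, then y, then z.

Answer: -10 -2 12
-10 -1 11
-10 0 10
-10 1 9
-10 2 8
-10 3 7
-9 -3 12
-9 3 6
-8 -4 12
-8 3 5
-7 -5 12
-7 3 4
-6 -6 12
-6 3 3
-5 -7 12
-5 3 2
-4 -7 11
-4 2 2
-3 -7 10
-3 1 2
-2 -7 9
-2 0 2
-1 -7 8
-1 -1 2
0 -7 7
0 -6 6
0 -5 5
0 -4 4
0 -3 3
0 -2 2

Derivation:
Walk ring at distance 5 from (-5, -2, 7):
Start at center + D4*5 = (-10, -2, 12)
  hex 0: (-10, -2, 12)
  hex 1: (-9, -3, 12)
  hex 2: (-8, -4, 12)
  hex 3: (-7, -5, 12)
  hex 4: (-6, -6, 12)
  hex 5: (-5, -7, 12)
  hex 6: (-4, -7, 11)
  hex 7: (-3, -7, 10)
  hex 8: (-2, -7, 9)
  hex 9: (-1, -7, 8)
  hex 10: (0, -7, 7)
  hex 11: (0, -6, 6)
  hex 12: (0, -5, 5)
  hex 13: (0, -4, 4)
  hex 14: (0, -3, 3)
  hex 15: (0, -2, 2)
  hex 16: (-1, -1, 2)
  hex 17: (-2, 0, 2)
  hex 18: (-3, 1, 2)
  hex 19: (-4, 2, 2)
  hex 20: (-5, 3, 2)
  hex 21: (-6, 3, 3)
  hex 22: (-7, 3, 4)
  hex 23: (-8, 3, 5)
  hex 24: (-9, 3, 6)
  hex 25: (-10, 3, 7)
  hex 26: (-10, 2, 8)
  hex 27: (-10, 1, 9)
  hex 28: (-10, 0, 10)
  hex 29: (-10, -1, 11)
Sorted: 30 hexes.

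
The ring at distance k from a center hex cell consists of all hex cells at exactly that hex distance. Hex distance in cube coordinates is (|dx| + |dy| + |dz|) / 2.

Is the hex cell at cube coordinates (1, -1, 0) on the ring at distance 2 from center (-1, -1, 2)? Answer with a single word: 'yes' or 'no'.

Answer: yes

Derivation:
|px - cx| = |1 - (-1)| = 2
|py - cy| = |-1 - (-1)| = 0
|pz - cz| = |0 - 2| = 2
distance = (2+0+2)/2 = 4/2 = 2
radius = 2; distance == radius -> yes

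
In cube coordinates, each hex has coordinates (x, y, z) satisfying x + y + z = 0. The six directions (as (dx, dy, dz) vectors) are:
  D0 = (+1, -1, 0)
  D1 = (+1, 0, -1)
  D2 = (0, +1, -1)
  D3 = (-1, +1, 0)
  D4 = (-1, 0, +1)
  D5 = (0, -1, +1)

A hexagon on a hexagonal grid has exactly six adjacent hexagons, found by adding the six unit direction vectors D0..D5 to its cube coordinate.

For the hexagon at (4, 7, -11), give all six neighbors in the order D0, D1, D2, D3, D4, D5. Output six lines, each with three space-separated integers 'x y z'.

Answer: 5 6 -11
5 7 -12
4 8 -12
3 8 -11
3 7 -10
4 6 -10

Derivation:
Center: (4, 7, -11). Add each direction:
  D0: (4, 7, -11) + (1, -1, 0) = (5, 6, -11)
  D1: (4, 7, -11) + (1, 0, -1) = (5, 7, -12)
  D2: (4, 7, -11) + (0, 1, -1) = (4, 8, -12)
  D3: (4, 7, -11) + (-1, 1, 0) = (3, 8, -11)
  D4: (4, 7, -11) + (-1, 0, 1) = (3, 7, -10)
  D5: (4, 7, -11) + (0, -1, 1) = (4, 6, -10)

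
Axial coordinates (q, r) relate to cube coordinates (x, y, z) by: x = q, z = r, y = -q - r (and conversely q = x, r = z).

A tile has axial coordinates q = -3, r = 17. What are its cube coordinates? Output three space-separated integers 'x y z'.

x = q = -3
z = r = 17
y = -x - z = -(-3) - (17) = -14

Answer: -3 -14 17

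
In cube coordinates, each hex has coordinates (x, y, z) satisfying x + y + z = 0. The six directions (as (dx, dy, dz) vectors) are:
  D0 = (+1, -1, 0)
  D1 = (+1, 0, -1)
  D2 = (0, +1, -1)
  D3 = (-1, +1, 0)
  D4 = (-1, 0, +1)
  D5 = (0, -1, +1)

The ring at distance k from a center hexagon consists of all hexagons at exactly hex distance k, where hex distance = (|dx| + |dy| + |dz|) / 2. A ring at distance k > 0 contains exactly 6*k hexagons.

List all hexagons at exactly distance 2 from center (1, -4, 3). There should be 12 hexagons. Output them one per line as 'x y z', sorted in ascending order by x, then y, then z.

Answer: -1 -4 5
-1 -3 4
-1 -2 3
0 -5 5
0 -2 2
1 -6 5
1 -2 1
2 -6 4
2 -3 1
3 -6 3
3 -5 2
3 -4 1

Derivation:
Walk ring at distance 2 from (1, -4, 3):
Start at center + D4*2 = (-1, -4, 5)
  hex 0: (-1, -4, 5)
  hex 1: (0, -5, 5)
  hex 2: (1, -6, 5)
  hex 3: (2, -6, 4)
  hex 4: (3, -6, 3)
  hex 5: (3, -5, 2)
  hex 6: (3, -4, 1)
  hex 7: (2, -3, 1)
  hex 8: (1, -2, 1)
  hex 9: (0, -2, 2)
  hex 10: (-1, -2, 3)
  hex 11: (-1, -3, 4)
Sorted: 12 hexes.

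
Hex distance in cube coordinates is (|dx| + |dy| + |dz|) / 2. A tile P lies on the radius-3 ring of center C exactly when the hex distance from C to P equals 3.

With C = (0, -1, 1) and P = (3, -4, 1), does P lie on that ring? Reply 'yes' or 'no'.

Answer: yes

Derivation:
|px - cx| = |3 - 0| = 3
|py - cy| = |-4 - (-1)| = 3
|pz - cz| = |1 - 1| = 0
distance = (3+3+0)/2 = 6/2 = 3
radius = 3; distance == radius -> yes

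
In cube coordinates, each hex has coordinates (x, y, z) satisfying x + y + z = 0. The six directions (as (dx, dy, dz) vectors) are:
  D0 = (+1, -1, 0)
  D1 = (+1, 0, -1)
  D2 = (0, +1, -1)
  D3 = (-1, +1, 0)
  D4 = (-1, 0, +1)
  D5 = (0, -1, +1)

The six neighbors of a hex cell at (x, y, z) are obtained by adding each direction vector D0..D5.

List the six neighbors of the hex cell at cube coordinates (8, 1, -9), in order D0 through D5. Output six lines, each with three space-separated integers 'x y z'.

Center: (8, 1, -9). Add each direction:
  D0: (8, 1, -9) + (1, -1, 0) = (9, 0, -9)
  D1: (8, 1, -9) + (1, 0, -1) = (9, 1, -10)
  D2: (8, 1, -9) + (0, 1, -1) = (8, 2, -10)
  D3: (8, 1, -9) + (-1, 1, 0) = (7, 2, -9)
  D4: (8, 1, -9) + (-1, 0, 1) = (7, 1, -8)
  D5: (8, 1, -9) + (0, -1, 1) = (8, 0, -8)

Answer: 9 0 -9
9 1 -10
8 2 -10
7 2 -9
7 1 -8
8 0 -8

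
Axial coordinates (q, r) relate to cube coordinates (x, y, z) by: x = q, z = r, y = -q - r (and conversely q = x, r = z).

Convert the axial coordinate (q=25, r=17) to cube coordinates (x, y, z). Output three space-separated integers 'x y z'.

Answer: 25 -42 17

Derivation:
x = q = 25
z = r = 17
y = -x - z = -(25) - (17) = -42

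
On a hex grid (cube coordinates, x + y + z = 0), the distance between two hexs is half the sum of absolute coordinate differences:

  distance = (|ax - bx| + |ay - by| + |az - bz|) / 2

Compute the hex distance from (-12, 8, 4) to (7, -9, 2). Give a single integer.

|ax - bx| = |-12 - 7| = 19
|ay - by| = |8 - (-9)| = 17
|az - bz| = |4 - 2| = 2
distance = (19 + 17 + 2) / 2 = 38 / 2 = 19

Answer: 19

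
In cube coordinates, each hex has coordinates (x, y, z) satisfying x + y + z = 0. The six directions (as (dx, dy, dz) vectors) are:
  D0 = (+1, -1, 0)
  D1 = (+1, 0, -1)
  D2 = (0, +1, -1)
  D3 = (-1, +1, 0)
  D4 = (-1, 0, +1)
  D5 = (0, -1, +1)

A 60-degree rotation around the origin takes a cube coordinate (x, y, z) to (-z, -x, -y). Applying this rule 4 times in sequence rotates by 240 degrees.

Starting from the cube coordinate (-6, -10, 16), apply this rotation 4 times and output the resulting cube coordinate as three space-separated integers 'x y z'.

Answer: 16 -6 -10

Derivation:
Start: (-6, -10, 16)
Step 1: (-6, -10, 16) -> (-(16), -(-6), -(-10)) = (-16, 6, 10)
Step 2: (-16, 6, 10) -> (-(10), -(-16), -(6)) = (-10, 16, -6)
Step 3: (-10, 16, -6) -> (-(-6), -(-10), -(16)) = (6, 10, -16)
Step 4: (6, 10, -16) -> (-(-16), -(6), -(10)) = (16, -6, -10)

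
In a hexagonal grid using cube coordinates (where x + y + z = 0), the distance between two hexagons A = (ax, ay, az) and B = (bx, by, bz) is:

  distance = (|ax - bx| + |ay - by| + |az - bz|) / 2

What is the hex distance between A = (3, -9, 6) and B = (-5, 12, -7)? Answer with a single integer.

|ax - bx| = |3 - (-5)| = 8
|ay - by| = |-9 - 12| = 21
|az - bz| = |6 - (-7)| = 13
distance = (8 + 21 + 13) / 2 = 42 / 2 = 21

Answer: 21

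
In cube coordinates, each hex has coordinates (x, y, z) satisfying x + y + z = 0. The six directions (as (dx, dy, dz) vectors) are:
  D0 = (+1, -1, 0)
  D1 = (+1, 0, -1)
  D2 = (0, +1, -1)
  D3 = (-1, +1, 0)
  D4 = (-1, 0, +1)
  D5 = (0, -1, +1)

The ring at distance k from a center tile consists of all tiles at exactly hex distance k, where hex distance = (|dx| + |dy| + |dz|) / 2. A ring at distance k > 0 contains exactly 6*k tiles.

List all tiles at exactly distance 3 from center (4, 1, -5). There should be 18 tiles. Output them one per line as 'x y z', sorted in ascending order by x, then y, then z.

Answer: 1 1 -2
1 2 -3
1 3 -4
1 4 -5
2 0 -2
2 4 -6
3 -1 -2
3 4 -7
4 -2 -2
4 4 -8
5 -2 -3
5 3 -8
6 -2 -4
6 2 -8
7 -2 -5
7 -1 -6
7 0 -7
7 1 -8

Derivation:
Walk ring at distance 3 from (4, 1, -5):
Start at center + D4*3 = (1, 1, -2)
  hex 0: (1, 1, -2)
  hex 1: (2, 0, -2)
  hex 2: (3, -1, -2)
  hex 3: (4, -2, -2)
  hex 4: (5, -2, -3)
  hex 5: (6, -2, -4)
  hex 6: (7, -2, -5)
  hex 7: (7, -1, -6)
  hex 8: (7, 0, -7)
  hex 9: (7, 1, -8)
  hex 10: (6, 2, -8)
  hex 11: (5, 3, -8)
  hex 12: (4, 4, -8)
  hex 13: (3, 4, -7)
  hex 14: (2, 4, -6)
  hex 15: (1, 4, -5)
  hex 16: (1, 3, -4)
  hex 17: (1, 2, -3)
Sorted: 18 hexes.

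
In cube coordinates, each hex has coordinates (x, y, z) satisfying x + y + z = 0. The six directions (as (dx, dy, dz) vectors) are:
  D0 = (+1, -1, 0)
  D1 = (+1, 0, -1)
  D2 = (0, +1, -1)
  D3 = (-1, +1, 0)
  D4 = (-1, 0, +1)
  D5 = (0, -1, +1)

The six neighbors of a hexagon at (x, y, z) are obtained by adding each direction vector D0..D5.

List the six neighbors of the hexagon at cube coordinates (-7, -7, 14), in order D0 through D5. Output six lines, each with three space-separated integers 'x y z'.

Answer: -6 -8 14
-6 -7 13
-7 -6 13
-8 -6 14
-8 -7 15
-7 -8 15

Derivation:
Center: (-7, -7, 14). Add each direction:
  D0: (-7, -7, 14) + (1, -1, 0) = (-6, -8, 14)
  D1: (-7, -7, 14) + (1, 0, -1) = (-6, -7, 13)
  D2: (-7, -7, 14) + (0, 1, -1) = (-7, -6, 13)
  D3: (-7, -7, 14) + (-1, 1, 0) = (-8, -6, 14)
  D4: (-7, -7, 14) + (-1, 0, 1) = (-8, -7, 15)
  D5: (-7, -7, 14) + (0, -1, 1) = (-7, -8, 15)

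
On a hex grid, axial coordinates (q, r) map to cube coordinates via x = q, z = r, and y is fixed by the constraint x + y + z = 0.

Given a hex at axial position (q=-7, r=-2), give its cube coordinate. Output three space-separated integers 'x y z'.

Answer: -7 9 -2

Derivation:
x = q = -7
z = r = -2
y = -x - z = -(-7) - (-2) = 9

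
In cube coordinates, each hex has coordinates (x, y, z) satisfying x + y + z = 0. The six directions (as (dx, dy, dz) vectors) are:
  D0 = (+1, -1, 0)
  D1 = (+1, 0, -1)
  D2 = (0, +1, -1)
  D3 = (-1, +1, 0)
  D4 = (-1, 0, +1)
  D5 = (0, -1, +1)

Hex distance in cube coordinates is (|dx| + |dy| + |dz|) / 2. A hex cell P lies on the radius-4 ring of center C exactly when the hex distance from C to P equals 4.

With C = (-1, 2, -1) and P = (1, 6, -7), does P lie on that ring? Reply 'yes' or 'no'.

Answer: no

Derivation:
|px - cx| = |1 - (-1)| = 2
|py - cy| = |6 - 2| = 4
|pz - cz| = |-7 - (-1)| = 6
distance = (2+4+6)/2 = 12/2 = 6
radius = 4; distance != radius -> no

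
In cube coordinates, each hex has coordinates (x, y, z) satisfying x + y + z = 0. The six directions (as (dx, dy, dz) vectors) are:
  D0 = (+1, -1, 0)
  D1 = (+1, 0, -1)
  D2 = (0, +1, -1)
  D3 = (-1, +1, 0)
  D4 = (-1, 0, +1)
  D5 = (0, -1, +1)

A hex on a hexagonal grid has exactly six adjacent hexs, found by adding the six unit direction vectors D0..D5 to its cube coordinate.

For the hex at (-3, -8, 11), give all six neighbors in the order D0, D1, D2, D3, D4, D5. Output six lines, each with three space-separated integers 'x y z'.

Center: (-3, -8, 11). Add each direction:
  D0: (-3, -8, 11) + (1, -1, 0) = (-2, -9, 11)
  D1: (-3, -8, 11) + (1, 0, -1) = (-2, -8, 10)
  D2: (-3, -8, 11) + (0, 1, -1) = (-3, -7, 10)
  D3: (-3, -8, 11) + (-1, 1, 0) = (-4, -7, 11)
  D4: (-3, -8, 11) + (-1, 0, 1) = (-4, -8, 12)
  D5: (-3, -8, 11) + (0, -1, 1) = (-3, -9, 12)

Answer: -2 -9 11
-2 -8 10
-3 -7 10
-4 -7 11
-4 -8 12
-3 -9 12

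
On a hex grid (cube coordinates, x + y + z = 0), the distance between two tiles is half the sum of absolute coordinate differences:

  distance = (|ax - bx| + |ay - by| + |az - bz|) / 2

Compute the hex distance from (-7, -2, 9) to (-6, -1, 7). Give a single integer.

|ax - bx| = |-7 - (-6)| = 1
|ay - by| = |-2 - (-1)| = 1
|az - bz| = |9 - 7| = 2
distance = (1 + 1 + 2) / 2 = 4 / 2 = 2

Answer: 2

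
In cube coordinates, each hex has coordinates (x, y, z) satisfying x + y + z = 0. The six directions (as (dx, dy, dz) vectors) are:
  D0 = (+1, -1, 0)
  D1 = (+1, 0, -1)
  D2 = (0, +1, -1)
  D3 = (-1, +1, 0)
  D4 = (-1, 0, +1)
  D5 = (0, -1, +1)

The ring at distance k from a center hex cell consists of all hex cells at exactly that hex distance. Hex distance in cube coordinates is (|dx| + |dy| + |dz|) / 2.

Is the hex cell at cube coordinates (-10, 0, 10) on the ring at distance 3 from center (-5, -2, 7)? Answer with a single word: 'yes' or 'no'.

|px - cx| = |-10 - (-5)| = 5
|py - cy| = |0 - (-2)| = 2
|pz - cz| = |10 - 7| = 3
distance = (5+2+3)/2 = 10/2 = 5
radius = 3; distance != radius -> no

Answer: no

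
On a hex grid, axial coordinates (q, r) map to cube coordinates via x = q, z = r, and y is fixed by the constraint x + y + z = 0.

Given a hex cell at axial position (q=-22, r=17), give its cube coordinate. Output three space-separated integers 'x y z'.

x = q = -22
z = r = 17
y = -x - z = -(-22) - (17) = 5

Answer: -22 5 17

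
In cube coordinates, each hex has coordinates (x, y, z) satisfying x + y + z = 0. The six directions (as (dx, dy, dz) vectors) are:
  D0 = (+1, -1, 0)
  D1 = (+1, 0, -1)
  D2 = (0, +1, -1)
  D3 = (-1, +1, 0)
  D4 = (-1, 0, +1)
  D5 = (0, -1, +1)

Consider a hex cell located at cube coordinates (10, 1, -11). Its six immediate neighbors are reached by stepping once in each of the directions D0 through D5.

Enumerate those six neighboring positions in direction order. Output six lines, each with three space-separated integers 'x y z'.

Center: (10, 1, -11). Add each direction:
  D0: (10, 1, -11) + (1, -1, 0) = (11, 0, -11)
  D1: (10, 1, -11) + (1, 0, -1) = (11, 1, -12)
  D2: (10, 1, -11) + (0, 1, -1) = (10, 2, -12)
  D3: (10, 1, -11) + (-1, 1, 0) = (9, 2, -11)
  D4: (10, 1, -11) + (-1, 0, 1) = (9, 1, -10)
  D5: (10, 1, -11) + (0, -1, 1) = (10, 0, -10)

Answer: 11 0 -11
11 1 -12
10 2 -12
9 2 -11
9 1 -10
10 0 -10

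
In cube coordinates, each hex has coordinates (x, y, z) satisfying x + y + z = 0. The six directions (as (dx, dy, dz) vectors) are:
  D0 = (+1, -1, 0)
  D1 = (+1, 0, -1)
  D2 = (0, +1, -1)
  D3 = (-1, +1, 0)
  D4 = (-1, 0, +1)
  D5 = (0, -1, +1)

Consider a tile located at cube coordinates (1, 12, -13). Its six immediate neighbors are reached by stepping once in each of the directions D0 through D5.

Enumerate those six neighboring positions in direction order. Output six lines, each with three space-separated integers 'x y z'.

Center: (1, 12, -13). Add each direction:
  D0: (1, 12, -13) + (1, -1, 0) = (2, 11, -13)
  D1: (1, 12, -13) + (1, 0, -1) = (2, 12, -14)
  D2: (1, 12, -13) + (0, 1, -1) = (1, 13, -14)
  D3: (1, 12, -13) + (-1, 1, 0) = (0, 13, -13)
  D4: (1, 12, -13) + (-1, 0, 1) = (0, 12, -12)
  D5: (1, 12, -13) + (0, -1, 1) = (1, 11, -12)

Answer: 2 11 -13
2 12 -14
1 13 -14
0 13 -13
0 12 -12
1 11 -12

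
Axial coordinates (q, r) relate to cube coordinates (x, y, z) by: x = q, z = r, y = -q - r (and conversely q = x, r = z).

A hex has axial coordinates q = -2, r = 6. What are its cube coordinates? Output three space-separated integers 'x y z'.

x = q = -2
z = r = 6
y = -x - z = -(-2) - (6) = -4

Answer: -2 -4 6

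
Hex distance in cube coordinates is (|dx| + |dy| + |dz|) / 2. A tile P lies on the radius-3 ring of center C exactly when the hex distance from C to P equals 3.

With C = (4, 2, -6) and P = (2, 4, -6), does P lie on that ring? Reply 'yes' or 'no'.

|px - cx| = |2 - 4| = 2
|py - cy| = |4 - 2| = 2
|pz - cz| = |-6 - (-6)| = 0
distance = (2+2+0)/2 = 4/2 = 2
radius = 3; distance != radius -> no

Answer: no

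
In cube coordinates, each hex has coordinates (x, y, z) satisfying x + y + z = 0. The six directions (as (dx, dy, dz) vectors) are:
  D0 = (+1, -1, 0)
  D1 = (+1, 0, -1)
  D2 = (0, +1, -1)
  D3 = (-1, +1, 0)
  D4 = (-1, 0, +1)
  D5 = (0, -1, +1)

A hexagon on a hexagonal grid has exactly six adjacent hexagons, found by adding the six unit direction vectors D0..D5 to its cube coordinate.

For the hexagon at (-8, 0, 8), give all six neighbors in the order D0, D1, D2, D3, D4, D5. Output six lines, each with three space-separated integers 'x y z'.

Answer: -7 -1 8
-7 0 7
-8 1 7
-9 1 8
-9 0 9
-8 -1 9

Derivation:
Center: (-8, 0, 8). Add each direction:
  D0: (-8, 0, 8) + (1, -1, 0) = (-7, -1, 8)
  D1: (-8, 0, 8) + (1, 0, -1) = (-7, 0, 7)
  D2: (-8, 0, 8) + (0, 1, -1) = (-8, 1, 7)
  D3: (-8, 0, 8) + (-1, 1, 0) = (-9, 1, 8)
  D4: (-8, 0, 8) + (-1, 0, 1) = (-9, 0, 9)
  D5: (-8, 0, 8) + (0, -1, 1) = (-8, -1, 9)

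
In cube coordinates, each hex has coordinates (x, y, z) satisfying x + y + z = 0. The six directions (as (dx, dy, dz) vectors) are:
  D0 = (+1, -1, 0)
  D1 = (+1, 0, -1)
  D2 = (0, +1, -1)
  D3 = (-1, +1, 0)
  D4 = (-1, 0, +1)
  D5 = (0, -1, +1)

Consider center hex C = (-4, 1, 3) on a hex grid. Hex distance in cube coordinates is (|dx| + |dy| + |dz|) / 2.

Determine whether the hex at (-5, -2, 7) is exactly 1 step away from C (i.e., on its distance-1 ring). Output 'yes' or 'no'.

Answer: no

Derivation:
|px - cx| = |-5 - (-4)| = 1
|py - cy| = |-2 - 1| = 3
|pz - cz| = |7 - 3| = 4
distance = (1+3+4)/2 = 8/2 = 4
radius = 1; distance != radius -> no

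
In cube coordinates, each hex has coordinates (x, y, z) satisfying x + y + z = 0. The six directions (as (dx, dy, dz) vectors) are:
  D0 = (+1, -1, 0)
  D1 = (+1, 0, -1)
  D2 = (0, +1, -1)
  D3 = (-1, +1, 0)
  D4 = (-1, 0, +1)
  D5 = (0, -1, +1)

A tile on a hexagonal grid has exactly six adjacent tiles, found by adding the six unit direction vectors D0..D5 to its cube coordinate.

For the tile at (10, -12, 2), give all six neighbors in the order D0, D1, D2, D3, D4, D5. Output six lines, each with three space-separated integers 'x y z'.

Answer: 11 -13 2
11 -12 1
10 -11 1
9 -11 2
9 -12 3
10 -13 3

Derivation:
Center: (10, -12, 2). Add each direction:
  D0: (10, -12, 2) + (1, -1, 0) = (11, -13, 2)
  D1: (10, -12, 2) + (1, 0, -1) = (11, -12, 1)
  D2: (10, -12, 2) + (0, 1, -1) = (10, -11, 1)
  D3: (10, -12, 2) + (-1, 1, 0) = (9, -11, 2)
  D4: (10, -12, 2) + (-1, 0, 1) = (9, -12, 3)
  D5: (10, -12, 2) + (0, -1, 1) = (10, -13, 3)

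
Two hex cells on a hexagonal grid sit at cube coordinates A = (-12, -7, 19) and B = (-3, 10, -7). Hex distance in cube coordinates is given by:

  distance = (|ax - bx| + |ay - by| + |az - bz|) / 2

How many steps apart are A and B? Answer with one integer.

|ax - bx| = |-12 - (-3)| = 9
|ay - by| = |-7 - 10| = 17
|az - bz| = |19 - (-7)| = 26
distance = (9 + 17 + 26) / 2 = 52 / 2 = 26

Answer: 26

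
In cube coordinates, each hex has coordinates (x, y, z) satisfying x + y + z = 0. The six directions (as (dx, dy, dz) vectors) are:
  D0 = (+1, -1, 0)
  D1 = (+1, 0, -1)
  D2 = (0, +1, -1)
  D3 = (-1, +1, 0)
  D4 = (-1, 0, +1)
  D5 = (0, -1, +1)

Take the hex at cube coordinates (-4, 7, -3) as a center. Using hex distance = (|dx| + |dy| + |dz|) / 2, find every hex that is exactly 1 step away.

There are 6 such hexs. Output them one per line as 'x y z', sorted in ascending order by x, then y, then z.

Walk ring at distance 1 from (-4, 7, -3):
Start at center + D4*1 = (-5, 7, -2)
  hex 0: (-5, 7, -2)
  hex 1: (-4, 6, -2)
  hex 2: (-3, 6, -3)
  hex 3: (-3, 7, -4)
  hex 4: (-4, 8, -4)
  hex 5: (-5, 8, -3)
Sorted: 6 hexes.

Answer: -5 7 -2
-5 8 -3
-4 6 -2
-4 8 -4
-3 6 -3
-3 7 -4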